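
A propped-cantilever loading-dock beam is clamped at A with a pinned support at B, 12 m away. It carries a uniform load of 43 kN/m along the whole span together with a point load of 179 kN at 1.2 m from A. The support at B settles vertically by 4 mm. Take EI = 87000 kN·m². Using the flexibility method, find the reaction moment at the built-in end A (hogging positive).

Release the roller at B. Primary structure: cantilever fixed at A.
Downward deflection at the released point B due to the loads:
  UDL 43: wL⁴/(8EI) = 111456/EI
  point load 179 at a = 1.2: Pa²(3L − a)/(6EI) = 1495/EI
  δ_0 = 112951/EI
Tip deflection under a unit load at B: L³/(3EI) = 576/EI.
With EI = 87000 kN·m²: δ_0 = 1.2983 m and δ_{BB} = 0.006621 m/kN.
Compatibility — the beam at B must follow the support down by 0.004 m: δ_0 − R_B·δ_{BB} = 0.004, so R_B = (1.2983 − 0.004)/0.006621 = 195.5 kN.
Moment equilibrium about A: M_A = Σ(load moments about A) − R_B·L = 3311 − 195.5×12 = 964.9 kN·m.

M_A = 964.9 kN·m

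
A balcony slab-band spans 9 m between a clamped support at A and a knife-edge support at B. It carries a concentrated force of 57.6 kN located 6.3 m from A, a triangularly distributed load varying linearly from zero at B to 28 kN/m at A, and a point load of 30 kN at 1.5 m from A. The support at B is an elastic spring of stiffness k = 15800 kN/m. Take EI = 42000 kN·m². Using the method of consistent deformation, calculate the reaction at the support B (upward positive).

Remove the prop at B; the released (primary) structure is a cantilever built in at A.
Downward deflection at the released point B due to the loads:
  point load 57.6 at a = 6.3: Pa²(3L − a)/(6EI) = 7887/EI
  triangular load, peak 28 at the fixed end: w₀L⁴/(30EI) = 6124/EI
  point load 30 at a = 1.5: Pa²(3L − a)/(6EI) = 286.9/EI
  δ_0 = 14298/EI
Tip deflection under a unit load at B: L³/(3EI) = 243/EI.
With EI = 42000 kN·m²: δ_0 = 0.34042 m and δ_{BB} = 0.005786 m/kN.
Compatibility — the spring shortens by R_B/k under the reaction it provides: δ_0 − R_B·δ_{BB} = R_B/k. With 1/k = 0.000063 m/kN, R_B = δ_0 / (δ_{BB} + 1/k) = 0.34042 / (0.005786 + 0.000063) = 58.2 kN.

R_B = 58.2 kN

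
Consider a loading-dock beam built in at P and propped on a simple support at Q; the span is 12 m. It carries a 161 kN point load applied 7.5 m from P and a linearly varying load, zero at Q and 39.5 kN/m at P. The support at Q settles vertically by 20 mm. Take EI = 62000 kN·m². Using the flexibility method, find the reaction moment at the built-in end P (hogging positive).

M_P = 716.3 kN·m

Choose R_Q as the redundant. The primary structure is the cantilever fixed at P.
Free-end deflection of the primary structure under the applied loading (downward +):
  point load 161 at a = 7.5: Pa²(3L − a)/(6EI) = 43017/EI
  triangular load, peak 39.5 at the fixed end: w₀L⁴/(30EI) = 27302/EI
  δ_0 = 70320/EI
Flexibility coefficient — unit upward force at Q: δ_{QQ} = L³/(3EI) = 576/EI.
With EI = 62000 kN·m²: δ_0 = 1.1342 m and δ_{QQ} = 0.00929 m/kN.
Compatibility — the beam at Q must follow the support down by 0.02 m: δ_0 − R_Q·δ_{QQ} = 0.02, so R_Q = (1.1342 − 0.02)/0.00929 = 119.9 kN.
Moment equilibrium about P: M_P = Σ(load moments about P) − R_Q·L = 2156 − 119.9×12 = 716.3 kN·m.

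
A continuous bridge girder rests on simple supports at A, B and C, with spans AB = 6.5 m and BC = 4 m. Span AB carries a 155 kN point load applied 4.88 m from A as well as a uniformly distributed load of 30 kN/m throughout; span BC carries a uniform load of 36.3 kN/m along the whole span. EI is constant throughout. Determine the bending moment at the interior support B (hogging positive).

M_B = 227.9 kN·m

Take M_B as the redundant. Released structure: two simple spans AB and BC with a hinge at B.
Discontinuity in slope at B on the released structure — sum the simple-span end rotations:
  span AB: point load 155 at a = 4.88: Pab(L + a)/(6LEI) = 357.6/EI
  span AB: UDL 30: wL³/(24EI) = 343.3/EI
  span BC: UDL 36.3: wL³/(24EI) = 96.8/EI
  relative rotation θ_0 = (700.8 + 96.8)/EI = 797.6/EI
A unit hogging moment at B produces rotation L₁/(3EI) + L₂/(3EI) = 3.5/EI.
Slope continuity at B: θ_0 = M_B·3.5/EI, so M_B = 797.6/3.5 = 227.9 kN·m (hogging).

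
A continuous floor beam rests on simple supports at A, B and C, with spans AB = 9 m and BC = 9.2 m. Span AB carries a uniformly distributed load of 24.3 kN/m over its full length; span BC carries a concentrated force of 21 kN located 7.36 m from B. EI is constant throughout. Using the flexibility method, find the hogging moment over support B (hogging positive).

Take M_B as the redundant. Released structure: two simple spans AB and BC with a hinge at B.
Discontinuity in slope at B on the released structure — sum the simple-span end rotations:
  span AB: UDL 24.3: wL³/(24EI) = 738.1/EI
  span BC: point load 21 at a = 7.36: Pab(L + b)/(6LEI) = 56.88/EI
  relative rotation θ_0 = (738.1 + 56.88)/EI = 795/EI
A unit hogging moment at B produces rotation L₁/(3EI) + L₂/(3EI) = 6.067/EI.
Slope continuity at B: θ_0 = M_B·6.067/EI, so M_B = 795/6.067 = 131 kN·m (hogging).

M_B = 131 kN·m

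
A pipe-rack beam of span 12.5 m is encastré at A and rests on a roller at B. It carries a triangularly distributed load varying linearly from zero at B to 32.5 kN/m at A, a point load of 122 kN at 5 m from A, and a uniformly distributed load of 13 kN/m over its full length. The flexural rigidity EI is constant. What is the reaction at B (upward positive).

R_B = 126.9 kN

Release the roller at B. Primary structure: cantilever fixed at A.
Downward deflection at the released point B due to the loads:
  triangular load, peak 32.5 at the fixed end: w₀L⁴/(30EI) = 26449/EI
  point load 122 at a = 5: Pa²(3L − a)/(6EI) = 16521/EI
  UDL 13: wL⁴/(8EI) = 39673/EI
  δ_0 = 82642/EI
Tip deflection under a unit load at B: L³/(3EI) = 651/EI.
Compatibility at B: δ_0 − R_B·δ_{BB} = 0, so R_B = 82642/651 = 126.9 kN.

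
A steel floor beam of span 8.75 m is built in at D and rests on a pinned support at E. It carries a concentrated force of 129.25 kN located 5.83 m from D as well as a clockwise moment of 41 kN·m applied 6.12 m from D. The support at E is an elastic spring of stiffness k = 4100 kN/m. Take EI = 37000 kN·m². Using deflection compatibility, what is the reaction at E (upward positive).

Release the roller at E. Primary structure: cantilever fixed at D.
Free-end deflection of the primary structure under the applied loading (downward +):
  point load 129.25 at a = 5.83: Pa²(3L − a)/(6EI) = 14951/EI
  clockwise couple 41 at a = 6.12: M₀a(2L − a)/(2EI) = 1428/EI
  δ_0 = 16379/EI
Tip deflection under a unit load at E: L³/(3EI) = 223.3/EI.
With EI = 37000 kN·m²: δ_0 = 0.44267 m and δ_{EE} = 0.006035 m/kN.
Compatibility — the spring shortens by R_E/k under the reaction it provides: δ_0 − R_E·δ_{EE} = R_E/k. With 1/k = 0.000244 m/kN, R_E = δ_0 / (δ_{EE} + 1/k) = 0.44267 / (0.006035 + 0.000244) = 70.5 kN.

R_E = 70.5 kN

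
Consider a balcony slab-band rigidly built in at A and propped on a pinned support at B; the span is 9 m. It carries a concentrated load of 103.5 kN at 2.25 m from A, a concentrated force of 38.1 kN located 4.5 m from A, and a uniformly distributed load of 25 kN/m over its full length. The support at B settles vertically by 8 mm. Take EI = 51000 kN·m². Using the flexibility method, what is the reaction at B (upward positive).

R_B = 103.5 kN

Choose R_B as the redundant. The primary structure is the cantilever fixed at A.
Downward deflection at the released point B due to the loads:
  point load 103.5 at a = 2.25: Pa²(3L − a)/(6EI) = 2161/EI
  point load 38.1 at a = 4.5: Pa²(3L − a)/(6EI) = 2893/EI
  UDL 25: wL⁴/(8EI) = 20503/EI
  δ_0 = 25558/EI
Flexibility coefficient — unit upward force at B: δ_{BB} = L³/(3EI) = 243/EI.
With EI = 51000 kN·m²: δ_0 = 0.50113 m and δ_{BB} = 0.004765 m/kN.
Compatibility — the beam at B must follow the support down by 0.008 m: δ_0 − R_B·δ_{BB} = 0.008, so R_B = (0.50113 − 0.008)/0.004765 = 103.5 kN.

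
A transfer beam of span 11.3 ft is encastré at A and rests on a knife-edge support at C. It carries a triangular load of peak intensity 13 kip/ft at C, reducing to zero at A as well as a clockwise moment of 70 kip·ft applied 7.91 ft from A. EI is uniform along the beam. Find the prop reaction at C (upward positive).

R_C = 48.85 kip

Take the reaction at C as the redundant and release it; the primary structure is a cantilever fixed at A.
Free-end deflection of the primary structure under the applied loading (downward +):
  triangular load, peak 13 at the free end: 11w₀L⁴/(120EI) = 19430/EI
  clockwise couple 70 at a = 7.91: M₀a(2L − a)/(2EI) = 4067/EI
  δ_0 = 23497/EI
Flexibility coefficient — unit upward force at C: δ_{CC} = L³/(3EI) = 481/EI.
The prop prevents deflection at C: R_C = δ_0/δ_{CC} = 23497/481 = 48.85 kip.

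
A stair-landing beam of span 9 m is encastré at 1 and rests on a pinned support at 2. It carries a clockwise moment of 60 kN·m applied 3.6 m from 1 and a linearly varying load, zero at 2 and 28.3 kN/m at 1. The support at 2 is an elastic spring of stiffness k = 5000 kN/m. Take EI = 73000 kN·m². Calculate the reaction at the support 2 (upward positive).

Take the reaction at 2 as the redundant and release it; the primary structure is a cantilever fixed at 1.
Primary-structure tip deflection at 2 by superposition:
  clockwise couple 60 at a = 3.6: M₀a(2L − a)/(2EI) = 1555/EI
  triangular load, peak 28.3 at the fixed end: w₀L⁴/(30EI) = 6189/EI
  δ_0 = 7744/EI
Flexibility coefficient — unit upward force at 2: δ_{22} = L³/(3EI) = 243/EI.
With EI = 73000 kN·m²: δ_0 = 0.10609 m and δ_{22} = 0.003329 m/kN.
Compatibility — the spring shortens by R_2/k under the reaction it provides: δ_0 − R_2·δ_{22} = R_2/k. With 1/k = 0.0002 m/kN, R_2 = δ_0 / (δ_{22} + 1/k) = 0.10609 / (0.003329 + 0.0002) = 30.06 kN.

R_2 = 30.06 kN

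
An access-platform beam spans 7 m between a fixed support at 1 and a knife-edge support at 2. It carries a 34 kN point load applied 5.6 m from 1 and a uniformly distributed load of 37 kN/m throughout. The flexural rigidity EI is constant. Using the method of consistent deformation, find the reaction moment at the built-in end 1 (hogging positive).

Take the reaction at 2 as the redundant and release it; the primary structure is a cantilever fixed at 1.
Downward deflection at the released point 2 due to the loads:
  point load 34 at a = 5.6: Pa²(3L − a)/(6EI) = 2737/EI
  UDL 37: wL⁴/(8EI) = 11105/EI
  δ_0 = 13841/EI
Tip deflection under a unit load at 2: L³/(3EI) = 114.3/EI.
The prop prevents deflection at 2: R_2 = δ_0/δ_{22} = 13841/114.3 = 121.1 kN.
Moment equilibrium about 1: M_1 = Σ(load moments about 1) − R_2·L = 1097 − 121.1×7 = 249.5 kN·m.

M_1 = 249.5 kN·m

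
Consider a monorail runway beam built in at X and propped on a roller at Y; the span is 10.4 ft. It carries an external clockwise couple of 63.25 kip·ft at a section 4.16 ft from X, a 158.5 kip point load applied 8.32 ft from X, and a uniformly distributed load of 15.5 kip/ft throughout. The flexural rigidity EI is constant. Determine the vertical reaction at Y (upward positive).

Choose R_Y as the redundant. The primary structure is the cantilever fixed at X.
Deflection at Y on the released cantilever, summing each load's contribution:
  clockwise couple 63.25 at a = 4.16: M₀a(2L − a)/(2EI) = 2189/EI
  point load 158.5 at a = 8.32: Pa²(3L − a)/(6EI) = 41839/EI
  UDL 15.5: wL⁴/(8EI) = 22666/EI
  δ_0 = 66694/EI
Flexibility coefficient — unit upward force at Y: δ_{YY} = L³/(3EI) = 375/EI.
The prop prevents deflection at Y: R_Y = δ_0/δ_{YY} = 66694/375 = 177.9 kip.

R_Y = 177.9 kip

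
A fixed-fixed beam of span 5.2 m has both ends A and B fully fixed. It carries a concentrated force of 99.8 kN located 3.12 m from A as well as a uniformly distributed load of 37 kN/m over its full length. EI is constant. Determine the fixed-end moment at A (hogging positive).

Release both end moments; the primary structure is a simply-supported span AB with redundants M_A and M_B.
Simple-span end rotations at A and B under the given loads:
  at A: point load 99.8 at a = 3.12: Pab(L + b)/(6LEI) = 151.1/EI
  at B: point load 99.8 at a = 3.12: Pab(L + a)/(6LEI) = 172.7/EI
  at A: UDL 37: wL³/(24EI) = 216.8/EI
  at B: UDL 37: wL³/(24EI) = 216.8/EI
  θ_A0 = 367.9/EI,  θ_B0 = 389.5/EI
Flexibility coefficients: a unit moment at one end gives L/(3EI) there and L/(6EI) at the far end, so f₁₁ = f₂₂ = 1.733/EI and f₁₂ = f₂₁ = 0.8667/EI.
Compatibility — zero rotation at each built-in end:
  1.733 M_A + 0.8667 M_B = 367.9
  0.8667 M_A + 1.733 M_B = 389.5
Solving the pair gives M_A = 133.2 kN·m and M_B = 158.1 kN·m (hogging).

M_A = 133.2 kN·m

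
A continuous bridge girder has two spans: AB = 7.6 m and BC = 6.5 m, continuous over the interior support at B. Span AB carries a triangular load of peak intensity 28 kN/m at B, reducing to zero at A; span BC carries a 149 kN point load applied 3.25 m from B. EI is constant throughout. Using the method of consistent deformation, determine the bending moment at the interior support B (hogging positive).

M_B = 141.8 kN·m

Release continuity at B by inserting a hinge; the redundant is the internal moment M_B. The primary structure is two simply-supported spans AB and BC.
Rotations at B on the released spans (each span's end-slope, ×1/EI):
  span AB: triangular load, peak 28: w₀L³/(45EI) = 273.1/EI
  span BC: point load 149 at a = 3.25: Pab(L + b)/(6LEI) = 393.5/EI
  relative rotation θ_0 = (273.1 + 393.5)/EI = 666.6/EI
A unit hogging moment at B produces rotation L₁/(3EI) + L₂/(3EI) = 4.7/EI.
Slope continuity at B: θ_0 = M_B·4.7/EI, so M_B = 666.6/4.7 = 141.8 kN·m (hogging).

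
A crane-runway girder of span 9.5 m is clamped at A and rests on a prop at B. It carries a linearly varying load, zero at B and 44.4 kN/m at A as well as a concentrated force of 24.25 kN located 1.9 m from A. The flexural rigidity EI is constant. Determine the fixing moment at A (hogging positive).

M_A = 300.3 kN·m

Release the roller at B. Primary structure: cantilever fixed at A.
Primary-structure tip deflection at B by superposition:
  triangular load, peak 44.4 at the fixed end: w₀L⁴/(30EI) = 12055/EI
  point load 24.25 at a = 1.9: Pa²(3L − a)/(6EI) = 388.1/EI
  δ_0 = 12443/EI
Flexibility coefficient — unit upward force at B: δ_{BB} = L³/(3EI) = 285.8/EI.
Compatibility at B: δ_0 − R_B·δ_{BB} = 0, so R_B = 12443/285.8 = 43.54 kN.
Moment equilibrium about A: M_A = Σ(load moments about A) − R_B·L = 713.9 − 43.54×9.5 = 300.3 kN·m.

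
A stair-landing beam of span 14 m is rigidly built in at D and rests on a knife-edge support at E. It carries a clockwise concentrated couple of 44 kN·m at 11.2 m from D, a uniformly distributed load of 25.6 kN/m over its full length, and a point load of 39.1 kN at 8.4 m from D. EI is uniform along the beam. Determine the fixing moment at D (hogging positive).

Take the reaction at E as the redundant and release it; the primary structure is a cantilever fixed at D.
Downward deflection at the released point E due to the loads:
  clockwise couple 44 at a = 11.2: M₀a(2L − a)/(2EI) = 4140/EI
  UDL 25.6: wL⁴/(8EI) = 122931/EI
  point load 39.1 at a = 8.4: Pa²(3L − a)/(6EI) = 15450/EI
  δ_0 = 142521/EI
Flexibility coefficient — unit upward force at E: δ_{EE} = L³/(3EI) = 914.7/EI.
The prop prevents deflection at E: R_E = δ_0/δ_{EE} = 142521/914.7 = 155.8 kN.
Moment equilibrium about D: M_D = Σ(load moments about D) − R_E·L = 2881 − 155.8×14 = 699.8 kN·m.

M_D = 699.8 kN·m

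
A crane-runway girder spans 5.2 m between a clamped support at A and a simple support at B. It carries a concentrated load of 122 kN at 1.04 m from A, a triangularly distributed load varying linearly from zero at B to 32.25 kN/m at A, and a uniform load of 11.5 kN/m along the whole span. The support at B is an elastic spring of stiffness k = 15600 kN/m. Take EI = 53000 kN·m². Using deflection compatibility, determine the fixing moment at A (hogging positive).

M_A = 204.5 kN·m

Choose R_B as the redundant. The primary structure is the cantilever fixed at A.
Free-end deflection of the primary structure under the applied loading (downward +):
  point load 122 at a = 1.04: Pa²(3L − a)/(6EI) = 320.2/EI
  triangular load, peak 32.25 at the fixed end: w₀L⁴/(30EI) = 786/EI
  UDL 11.5: wL⁴/(8EI) = 1051/EI
  δ_0 = 2157/EI
Tip deflection under a unit load at B: L³/(3EI) = 46.87/EI.
With EI = 53000 kN·m²: δ_0 = 0.040703 m and δ_{BB} = 0.000884 m/kN.
Compatibility — the spring shortens by R_B/k under the reaction it provides: δ_0 − R_B·δ_{BB} = R_B/k. With 1/k = 0.000064 m/kN, R_B = δ_0 / (δ_{BB} + 1/k) = 0.040703 / (0.000884 + 0.000064) = 42.92 kN.
Moment equilibrium about A: M_A = Σ(load moments about A) − R_B·L = 427.7 − 42.92×5.2 = 204.5 kN·m.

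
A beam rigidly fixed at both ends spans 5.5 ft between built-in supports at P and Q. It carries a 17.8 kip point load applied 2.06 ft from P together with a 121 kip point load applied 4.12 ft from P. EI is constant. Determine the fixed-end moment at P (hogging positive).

M_P = 45.73 kip·ft

Release both end moments; the primary structure is a simply-supported span PQ with redundants M_P and M_Q.
End rotations of the released simple span under the applied load (×1/EI):
  at P: point load 17.8 at a = 2.06: Pab(L + b)/(6LEI) = 34.17/EI
  at Q: point load 17.8 at a = 2.06: Pab(L + a)/(6LEI) = 28.9/EI
  at P: point load 121 at a = 4.12: Pab(L + b)/(6LEI) = 143.4/EI
  at Q: point load 121 at a = 4.12: Pab(L + a)/(6LEI) = 200.6/EI
  θ_P0 = 177.6/EI,  θ_Q0 = 229.4/EI
Flexibility coefficients: a unit moment at one end gives L/(3EI) there and L/(6EI) at the far end, so f₁₁ = f₂₂ = 1.833/EI and f₁₂ = f₂₁ = 0.9167/EI.
Compatibility — zero rotation at each built-in end:
  1.833 M_P + 0.9167 M_Q = 177.6
  0.9167 M_P + 1.833 M_Q = 229.4
Solving the pair gives M_P = 45.73 kip·ft and M_Q = 102.3 kip·ft (hogging).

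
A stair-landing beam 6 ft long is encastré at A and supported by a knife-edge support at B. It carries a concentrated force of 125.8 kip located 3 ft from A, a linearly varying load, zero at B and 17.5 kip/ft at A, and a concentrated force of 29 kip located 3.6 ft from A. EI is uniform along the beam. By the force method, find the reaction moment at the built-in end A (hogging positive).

M_A = 212.8 kip·ft

Choose R_B as the redundant. The primary structure is the cantilever fixed at A.
Deflection at B on the released cantilever, summing each load's contribution:
  point load 125.8 at a = 3: Pa²(3L − a)/(6EI) = 2830/EI
  triangular load, peak 17.5 at the fixed end: w₀L⁴/(30EI) = 756/EI
  point load 29 at a = 3.6: Pa²(3L − a)/(6EI) = 902/EI
  δ_0 = 4489/EI
Flexibility coefficient — unit upward force at B: δ_{BB} = L³/(3EI) = 72/EI.
The prop prevents deflection at B: R_B = δ_0/δ_{BB} = 4489/72 = 62.34 kip.
Moment equilibrium about A: M_A = Σ(load moments about A) − R_B·L = 586.8 − 62.34×6 = 212.8 kip·ft.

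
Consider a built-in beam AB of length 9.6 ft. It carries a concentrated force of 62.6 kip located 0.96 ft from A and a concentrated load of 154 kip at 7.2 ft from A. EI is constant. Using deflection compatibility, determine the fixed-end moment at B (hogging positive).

M_B = 213.3 kip·ft

Take the two fixed-end moments M_A, M_B as redundants; the released structure is the simple span AB.
On the primary (simply-supported) span, the end slopes from the loading are:
  at A: point load 62.6 at a = 0.96: Pab(L + b)/(6LEI) = 164.4/EI
  at B: point load 62.6 at a = 0.96: Pab(L + a)/(6LEI) = 95.19/EI
  at A: point load 154 at a = 7.2: Pab(L + b)/(6LEI) = 554.4/EI
  at B: point load 154 at a = 7.2: Pab(L + a)/(6LEI) = 776.2/EI
  θ_A0 = 718.8/EI,  θ_B0 = 871.4/EI
Flexibility coefficients: a unit moment at one end gives L/(3EI) there and L/(6EI) at the far end, so f₁₁ = f₂₂ = 3.2/EI and f₁₂ = f₂₁ = 1.6/EI.
Compatibility — zero rotation at each built-in end:
  3.2 M_A + 1.6 M_B = 718.8
  1.6 M_A + 3.2 M_B = 871.4
Solving the pair gives M_A = 118 kip·ft and M_B = 213.3 kip·ft (hogging).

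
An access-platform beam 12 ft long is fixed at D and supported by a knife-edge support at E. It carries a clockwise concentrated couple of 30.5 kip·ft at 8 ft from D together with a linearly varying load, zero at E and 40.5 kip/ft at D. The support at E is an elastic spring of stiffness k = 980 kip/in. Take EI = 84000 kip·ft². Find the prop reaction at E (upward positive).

Release the roller at E. Primary structure: cantilever fixed at D.
Downward deflection at the released point E due to the loads:
  clockwise couple 30.5 at a = 8: M₀a(2L − a)/(2EI) = 1952/EI
  triangular load, peak 40.5 at the fixed end: w₀L⁴/(30EI) = 27994/EI
  δ_0 = 29946/EI
Tip deflection under a unit load at E: L³/(3EI) = 576/EI.
With EI = 84000 kip·ft²: δ_0 = 0.3565 ft and δ_{EE} = 0.006857 ft/kip.
Compatibility — the spring shortens by R_E/k under the reaction it provides: δ_0 − R_E·δ_{EE} = R_E/k. With 1/k = 1/(980×12) ft/kip = 0.000085 ft/kip, R_E = δ_0 / (δ_{EE} + 1/k) = 0.3565 / (0.006857 + 0.000085) = 51.35 kip.

R_E = 51.35 kip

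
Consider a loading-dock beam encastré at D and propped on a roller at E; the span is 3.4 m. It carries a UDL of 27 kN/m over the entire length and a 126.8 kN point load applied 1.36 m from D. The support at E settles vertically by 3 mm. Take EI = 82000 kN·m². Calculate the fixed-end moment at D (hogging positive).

M_D = 185.6 kN·m

Release the roller at E. Primary structure: cantilever fixed at D.
Deflection at E on the released cantilever, summing each load's contribution:
  UDL 27: wL⁴/(8EI) = 451/EI
  point load 126.8 at a = 1.36: Pa²(3L − a)/(6EI) = 345.5/EI
  δ_0 = 796.6/EI
Tip deflection under a unit load at E: L³/(3EI) = 13.1/EI.
With EI = 82000 kN·m²: δ_0 = 0.009714 m and δ_{EE} = 0.00016 m/kN.
Compatibility — the beam at E must follow the support down by 0.003 m: δ_0 − R_E·δ_{EE} = 0.003, so R_E = (0.009714 − 0.003)/0.00016 = 42.02 kN.
Moment equilibrium about D: M_D = Σ(load moments about D) − R_E·L = 328.5 − 42.02×3.4 = 185.6 kN·m.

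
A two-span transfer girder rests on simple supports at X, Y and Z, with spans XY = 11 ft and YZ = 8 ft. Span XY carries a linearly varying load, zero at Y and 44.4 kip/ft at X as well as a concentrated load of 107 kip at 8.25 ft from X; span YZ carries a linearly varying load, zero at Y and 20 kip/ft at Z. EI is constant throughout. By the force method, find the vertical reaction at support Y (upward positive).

R_Y = 258.4 kip

Release continuity at Y by inserting a hinge; the redundant is the internal moment M_Y. The primary structure is two simply-supported spans XY and YZ.
Discontinuity in slope at Y on the released structure — sum the simple-span end rotations:
  span XY: triangular load, peak 44.4: 7w₀L³/(360EI) = 1149/EI
  span XY: point load 107 at a = 8.25: Pab(L + a)/(6LEI) = 708/EI
  span YZ: triangular load, peak 20: 7w₀L³/(360EI) = 199.1/EI
  relative rotation θ_0 = (1857 + 199.1)/EI = 2056/EI
A unit hogging moment at Y produces rotation L₁/(3EI) + L₂/(3EI) = 6.333/EI.
Compatibility: M_Y·(L₁+L₂)/(3EI) = θ_0, giving M_Y = 324.7 kip·ft (hogging).
Span XY, ΣM about X with M_Y applied at Y: R_Y^{XY}·11 = 1778 + 324.7, so R_Y^{XY} = 191.2 kip and R_X = 351.2 − 191.2 = 160 kip.
Span YZ, ΣM about Z: R_Y^{YZ}·8 = 213.3 + 324.7, so R_Y^{YZ} = 67.25 kip and R_Z = 80 − 67.25 = 12.75 kip.
R_Y = 191.2 + 67.25 = 258.4 kip.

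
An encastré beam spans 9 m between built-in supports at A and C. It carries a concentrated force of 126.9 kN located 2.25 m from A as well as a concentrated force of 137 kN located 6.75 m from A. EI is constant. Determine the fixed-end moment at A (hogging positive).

M_A = 218.4 kN·m

Take the two fixed-end moments M_A, M_C as redundants; the released structure is the simple span AC.
End rotations of the released simple span under the applied load (×1/EI):
  at A: point load 126.9 at a = 2.25: Pab(L + b)/(6LEI) = 562.1/EI
  at C: point load 126.9 at a = 2.25: Pab(L + a)/(6LEI) = 401.5/EI
  at A: point load 137 at a = 6.75: Pab(L + b)/(6LEI) = 433.5/EI
  at C: point load 137 at a = 6.75: Pab(L + a)/(6LEI) = 606.9/EI
  θ_A0 = 995.6/EI,  θ_C0 = 1008/EI
Flexibility coefficients: a unit moment at one end gives L/(3EI) there and L/(6EI) at the far end, so f₁₁ = f₂₂ = 3/EI and f₁₂ = f₂₁ = 1.5/EI.
Compatibility — zero rotation at each built-in end:
  3 M_A + 1.5 M_C = 995.6
  1.5 M_A + 3 M_C = 1008
Solving the pair gives M_A = 218.4 kN·m and M_C = 226.9 kN·m (hogging).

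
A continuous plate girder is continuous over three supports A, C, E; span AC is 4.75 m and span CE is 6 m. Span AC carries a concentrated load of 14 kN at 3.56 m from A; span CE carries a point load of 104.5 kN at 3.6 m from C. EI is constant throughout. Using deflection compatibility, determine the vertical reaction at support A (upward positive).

R_A = -9.886 kN

Insert a hinge at C; M_C is the redundant, and each span becomes simply supported.
Discontinuity in slope at C on the released structure — sum the simple-span end rotations:
  span AC: point load 14 at a = 3.56: Pab(L + a)/(6LEI) = 17.29/EI
  span CE: point load 104.5 at a = 3.6: Pab(L + b)/(6LEI) = 210.7/EI
  relative rotation θ_0 = (17.29 + 210.7)/EI = 228/EI
A unit hogging moment at C produces rotation L₁/(3EI) + L₂/(3EI) = 3.583/EI.
Slope continuity at C: θ_0 = M_C·3.583/EI, so M_C = 228/3.583 = 63.62 kN·m (hogging).
Span AC, ΣM about A with M_C applied at C: R_C^{AC}·4.75 = 49.84 + 63.62, so R_C^{AC} = 23.89 kN and R_A = 14 − 23.89 = -9.886 kN.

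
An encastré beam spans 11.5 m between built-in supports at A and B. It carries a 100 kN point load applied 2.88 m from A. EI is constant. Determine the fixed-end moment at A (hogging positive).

Release both end moments; the primary structure is a simply-supported span AB with redundants M_A and M_B.
Simple-span end rotations at A and B under the given loads:
  at A: point load 100 at a = 2.88: Pab(L + b)/(6LEI) = 723.9/EI
  at B: point load 100 at a = 2.88: Pab(L + a)/(6LEI) = 517.4/EI
  θ_A0 = 723.9/EI,  θ_B0 = 517.4/EI
Flexibility coefficients: a unit moment at one end gives L/(3EI) there and L/(6EI) at the far end, so f₁₁ = f₂₂ = 3.833/EI and f₁₂ = f₂₁ = 1.917/EI.
Compatibility — zero rotation at each built-in end:
  3.833 M_A + 1.917 M_B = 723.9
  1.917 M_A + 3.833 M_B = 517.4
Solving the pair gives M_A = 161.8 kN·m and M_B = 54.06 kN·m (hogging).

M_A = 161.8 kN·m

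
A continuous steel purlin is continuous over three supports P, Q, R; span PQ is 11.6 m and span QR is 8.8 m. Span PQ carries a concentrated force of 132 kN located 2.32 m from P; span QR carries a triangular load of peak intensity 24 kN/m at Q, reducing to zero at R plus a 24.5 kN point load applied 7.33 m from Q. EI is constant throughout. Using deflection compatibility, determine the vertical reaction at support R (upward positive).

R_R = 39.18 kN

Insert a hinge at Q; M_Q is the redundant, and each span becomes simply supported.
Rotations at Q on the released spans (each span's end-slope, ×1/EI):
  span PQ: point load 132 at a = 2.32: Pab(L + a)/(6LEI) = 568.4/EI
  span QR: triangular load, peak 24: w₀L³/(45EI) = 363.5/EI
  span QR: point load 24.5 at a = 7.33: Pab(L + b)/(6LEI) = 51.35/EI
  relative rotation θ_0 = (568.4 + 414.8)/EI = 983.2/EI
A unit hogging moment at Q produces rotation L₁/(3EI) + L₂/(3EI) = 6.8/EI.
Compatibility: M_Q·(L₁+L₂)/(3EI) = θ_0, giving M_Q = 144.6 kN·m (hogging).
Span QR, ΣM about R: R_Q^{QR}·8.8 = 655.5 + 144.6, so R_Q^{QR} = 90.92 kN and R_R = 130.1 − 90.92 = 39.18 kN.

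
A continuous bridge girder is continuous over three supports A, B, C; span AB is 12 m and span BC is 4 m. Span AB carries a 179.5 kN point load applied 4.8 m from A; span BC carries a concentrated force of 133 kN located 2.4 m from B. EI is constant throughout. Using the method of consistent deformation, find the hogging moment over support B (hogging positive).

M_B = 293.7 kN·m

Release continuity at B by inserting a hinge; the redundant is the internal moment M_B. The primary structure is two simply-supported spans AB and BC.
Discontinuity in slope at B on the released structure — sum the simple-span end rotations:
  span AB: point load 179.5 at a = 4.8: Pab(L + a)/(6LEI) = 1447/EI
  span BC: point load 133 at a = 2.4: Pab(L + b)/(6LEI) = 119.2/EI
  relative rotation θ_0 = (1447 + 119.2)/EI = 1567/EI
A unit hogging moment at B produces rotation L₁/(3EI) + L₂/(3EI) = 5.333/EI.
Slope continuity at B: θ_0 = M_B·5.333/EI, so M_B = 1567/5.333 = 293.7 kN·m (hogging).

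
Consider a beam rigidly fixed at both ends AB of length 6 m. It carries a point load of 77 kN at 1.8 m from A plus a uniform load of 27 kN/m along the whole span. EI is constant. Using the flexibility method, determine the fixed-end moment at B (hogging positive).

Take the two fixed-end moments M_A, M_B as redundants; the released structure is the simple span AB.
End rotations of the released simple span under the applied load (×1/EI):
  at A: point load 77 at a = 1.8: Pab(L + b)/(6LEI) = 164.9/EI
  at B: point load 77 at a = 1.8: Pab(L + a)/(6LEI) = 126.1/EI
  at A: UDL 27: wL³/(24EI) = 243/EI
  at B: UDL 27: wL³/(24EI) = 243/EI
  θ_A0 = 407.9/EI,  θ_B0 = 369.1/EI
Flexibility coefficients: a unit moment at one end gives L/(3EI) there and L/(6EI) at the far end, so f₁₁ = f₂₂ = 2/EI and f₁₂ = f₂₁ = 1/EI.
Compatibility — zero rotation at each built-in end:
  2 M_A + 1 M_B = 407.9
  1 M_A + 2 M_B = 369.1
Solving the pair gives M_A = 148.9 kN·m and M_B = 110.1 kN·m (hogging).

M_B = 110.1 kN·m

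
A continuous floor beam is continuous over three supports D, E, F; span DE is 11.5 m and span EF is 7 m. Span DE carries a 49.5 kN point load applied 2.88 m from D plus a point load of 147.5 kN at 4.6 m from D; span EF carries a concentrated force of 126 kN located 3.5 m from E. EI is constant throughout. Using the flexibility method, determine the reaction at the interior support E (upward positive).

Insert a hinge at E; M_E is the redundant, and each span becomes simply supported.
Discontinuity in slope at E on the released structure — sum the simple-span end rotations:
  span DE: point load 49.5 at a = 2.88: Pab(L + a)/(6LEI) = 256.1/EI
  span DE: point load 147.5 at a = 4.6: Pab(L + a)/(6LEI) = 1092/EI
  span EF: point load 126 at a = 3.5: Pab(L + b)/(6LEI) = 385.9/EI
  relative rotation θ_0 = (1348 + 385.9)/EI = 1734/EI
A unit hogging moment at E produces rotation L₁/(3EI) + L₂/(3EI) = 6.167/EI.
Slope continuity at E: θ_0 = M_E·6.167/EI, so M_E = 1734/6.167 = 281.2 kN·m (hogging).
Span DE, ΣM about D with M_E applied at E: R_E^{DE}·11.5 = 821.1 + 281.2, so R_E^{DE} = 95.85 kN and R_D = 197 − 95.85 = 101.1 kN.
Span EF, ΣM about F: R_E^{EF}·7 = 441 + 281.2, so R_E^{EF} = 103.2 kN and R_F = 126 − 103.2 = 22.82 kN.
R_E = 95.85 + 103.2 = 199 kN.

R_E = 199 kN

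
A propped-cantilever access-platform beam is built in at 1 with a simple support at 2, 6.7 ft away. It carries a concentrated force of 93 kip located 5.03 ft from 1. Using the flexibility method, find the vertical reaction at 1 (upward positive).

R_1 = 34.05 kip

Remove the prop at 2; the released (primary) structure is a cantilever built in at 1.
Primary-structure tip deflection at 2 by superposition:
  point load 93 at a = 5.03: Pa²(3L − a)/(6EI) = 5910/EI
Flexibility coefficient — unit upward force at 2: δ_{22} = L³/(3EI) = 100.3/EI.
The prop prevents deflection at 2: R_2 = δ_0/δ_{22} = 5910/100.3 = 58.95 kip.
Vertical equilibrium: R_1 = ΣP − R_2 = 93 − 58.95 = 34.05 kip.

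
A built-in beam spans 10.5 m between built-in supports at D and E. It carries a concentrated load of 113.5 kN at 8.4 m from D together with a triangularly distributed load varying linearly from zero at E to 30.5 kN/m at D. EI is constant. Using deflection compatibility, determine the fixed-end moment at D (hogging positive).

M_D = 206.3 kN·m

Release both end moments; the primary structure is a simply-supported span DE with redundants M_D and M_E.
Simple-span end rotations at D and E under the given loads:
  at D: point load 113.5 at a = 8.4: Pab(L + b)/(6LEI) = 400.4/EI
  at E: point load 113.5 at a = 8.4: Pab(L + a)/(6LEI) = 600.6/EI
  at D: triangular load, peak 30.5: w₀L³/(45EI) = 784.6/EI
  at E: triangular load, peak 30.5: 7w₀L³/(360EI) = 686.5/EI
  θ_D0 = 1185/EI,  θ_E0 = 1287/EI
Flexibility coefficients: a unit moment at one end gives L/(3EI) there and L/(6EI) at the far end, so f₁₁ = f₂₂ = 3.5/EI and f₁₂ = f₂₁ = 1.75/EI.
Compatibility — zero rotation at each built-in end:
  3.5 M_D + 1.75 M_E = 1185
  1.75 M_D + 3.5 M_E = 1287
Solving the pair gives M_D = 206.3 kN·m and M_E = 264.6 kN·m (hogging).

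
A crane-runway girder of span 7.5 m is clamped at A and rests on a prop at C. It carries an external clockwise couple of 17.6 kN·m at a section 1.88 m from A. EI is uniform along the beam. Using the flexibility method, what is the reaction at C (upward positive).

Release the roller at C. Primary structure: cantilever fixed at A.
Free-end deflection of the primary structure under the applied loading (downward +):
  clockwise couple 17.6 at a = 1.88: M₀a(2L − a)/(2EI) = 217.1/EI
Flexibility coefficient — unit upward force at C: δ_{CC} = L³/(3EI) = 140.6/EI.
The prop prevents deflection at C: R_C = δ_0/δ_{CC} = 217.1/140.6 = 1.544 kN.

R_C = 1.544 kN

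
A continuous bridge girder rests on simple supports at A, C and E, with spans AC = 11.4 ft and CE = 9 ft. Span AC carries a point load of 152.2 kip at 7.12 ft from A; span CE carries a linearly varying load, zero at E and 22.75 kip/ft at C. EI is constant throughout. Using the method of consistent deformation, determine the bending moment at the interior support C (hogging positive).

Insert a hinge at C; M_C is the redundant, and each span becomes simply supported.
Discontinuity in slope at C on the released structure — sum the simple-span end rotations:
  span AC: point load 152.2 at a = 7.12: Pab(L + a)/(6LEI) = 1256/EI
  span CE: triangular load, peak 22.75: w₀L³/(45EI) = 368.6/EI
  relative rotation θ_0 = (1256 + 368.6)/EI = 1624/EI
A unit hogging moment at C produces rotation L₁/(3EI) + L₂/(3EI) = 6.8/EI.
Slope continuity at C: θ_0 = M_C·6.8/EI, so M_C = 1624/6.8 = 238.9 kip·ft (hogging).

M_C = 238.9 kip·ft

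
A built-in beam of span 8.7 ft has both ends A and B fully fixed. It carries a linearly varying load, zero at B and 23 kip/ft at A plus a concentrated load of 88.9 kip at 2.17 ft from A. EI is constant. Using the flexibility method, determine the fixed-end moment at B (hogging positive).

Release both end moments; the primary structure is a simply-supported span AB with redundants M_A and M_B.
End rotations of the released simple span under the applied load (×1/EI):
  at A: triangular load, peak 23: w₀L³/(45EI) = 336.6/EI
  at B: triangular load, peak 23: 7w₀L³/(360EI) = 294.5/EI
  at A: point load 88.9 at a = 2.17: Pab(L + b)/(6LEI) = 367.5/EI
  at B: point load 88.9 at a = 2.17: Pab(L + a)/(6LEI) = 262.3/EI
  θ_A0 = 704.1/EI,  θ_B0 = 556.8/EI
Flexibility coefficients: a unit moment at one end gives L/(3EI) there and L/(6EI) at the far end, so f₁₁ = f₂₂ = 2.9/EI and f₁₂ = f₂₁ = 1.45/EI.
Compatibility — zero rotation at each built-in end:
  2.9 M_A + 1.45 M_B = 704.1
  1.45 M_A + 2.9 M_B = 556.8
Solving the pair gives M_A = 195.7 kip·ft and M_B = 94.14 kip·ft (hogging).

M_B = 94.14 kip·ft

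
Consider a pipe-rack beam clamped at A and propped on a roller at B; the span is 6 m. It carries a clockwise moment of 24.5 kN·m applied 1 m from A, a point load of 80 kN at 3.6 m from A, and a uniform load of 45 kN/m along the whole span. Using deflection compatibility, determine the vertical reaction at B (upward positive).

R_B = 137.7 kN

Remove the prop at B; the released (primary) structure is a cantilever built in at A.
Deflection at B on the released cantilever, summing each load's contribution:
  clockwise couple 24.5 at a = 1: M₀a(2L − a)/(2EI) = 134.8/EI
  point load 80 at a = 3.6: Pa²(3L − a)/(6EI) = 2488/EI
  UDL 45: wL⁴/(8EI) = 7290/EI
  δ_0 = 9913/EI
Flexibility coefficient — unit upward force at B: δ_{BB} = L³/(3EI) = 72/EI.
The prop prevents deflection at B: R_B = δ_0/δ_{BB} = 9913/72 = 137.7 kN.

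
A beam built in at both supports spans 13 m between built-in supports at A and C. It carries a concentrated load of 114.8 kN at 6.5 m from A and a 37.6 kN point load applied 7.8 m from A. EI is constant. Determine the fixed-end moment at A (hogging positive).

M_A = 233.5 kN·m

Release both end moments; the primary structure is a simply-supported span AC with redundants M_A and M_C.
Simple-span end rotations at A and C under the given loads:
  at A: point load 114.8 at a = 6.5: Pab(L + b)/(6LEI) = 1213/EI
  at C: point load 114.8 at a = 6.5: Pab(L + a)/(6LEI) = 1213/EI
  at A: point load 37.6 at a = 7.8: Pab(L + b)/(6LEI) = 355.8/EI
  at C: point load 37.6 at a = 7.8: Pab(L + a)/(6LEI) = 406.7/EI
  θ_A0 = 1568/EI,  θ_C0 = 1619/EI
Flexibility coefficients: a unit moment at one end gives L/(3EI) there and L/(6EI) at the far end, so f₁₁ = f₂₂ = 4.333/EI and f₁₂ = f₂₁ = 2.167/EI.
Compatibility — zero rotation at each built-in end:
  4.333 M_A + 2.167 M_C = 1568
  2.167 M_A + 4.333 M_C = 1619
Solving the pair gives M_A = 233.5 kN·m and M_C = 256.9 kN·m (hogging).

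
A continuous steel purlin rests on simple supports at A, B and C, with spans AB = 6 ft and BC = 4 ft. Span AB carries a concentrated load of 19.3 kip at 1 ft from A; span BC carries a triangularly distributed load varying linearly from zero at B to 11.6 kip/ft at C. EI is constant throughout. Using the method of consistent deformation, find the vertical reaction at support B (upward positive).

R_B = 15.1 kip

Insert a hinge at B; M_B is the redundant, and each span becomes simply supported.
Rotations at B on the released spans (each span's end-slope, ×1/EI):
  span AB: point load 19.3 at a = 1: Pab(L + a)/(6LEI) = 18.76/EI
  span BC: triangular load, peak 11.6: 7w₀L³/(360EI) = 14.44/EI
  relative rotation θ_0 = (18.76 + 14.44)/EI = 33.2/EI
A unit hogging moment at B produces rotation L₁/(3EI) + L₂/(3EI) = 3.333/EI.
Compatibility: M_B·(L₁+L₂)/(3EI) = θ_0, giving M_B = 9.96 kip·ft (hogging).
Span AB, ΣM about A with M_B applied at B: R_B^{AB}·6 = 19.3 + 9.96, so R_B^{AB} = 4.877 kip and R_A = 19.3 − 4.877 = 14.42 kip.
Span BC, ΣM about C: R_B^{BC}·4 = 30.93 + 9.96, so R_B^{BC} = 10.22 kip and R_C = 23.2 − 10.22 = 12.98 kip.
R_B = 4.877 + 10.22 = 15.1 kip.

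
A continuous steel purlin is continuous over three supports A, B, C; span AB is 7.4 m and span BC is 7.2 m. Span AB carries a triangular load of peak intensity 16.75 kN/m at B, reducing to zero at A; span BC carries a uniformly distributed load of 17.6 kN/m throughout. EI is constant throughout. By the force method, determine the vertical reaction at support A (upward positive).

Insert a hinge at B; M_B is the redundant, and each span becomes simply supported.
Discontinuity in slope at B on the released structure — sum the simple-span end rotations:
  span AB: triangular load, peak 16.75: w₀L³/(45EI) = 150.8/EI
  span BC: UDL 17.6: wL³/(24EI) = 273.7/EI
  relative rotation θ_0 = (150.8 + 273.7)/EI = 424.5/EI
A unit hogging moment at B produces rotation L₁/(3EI) + L₂/(3EI) = 4.867/EI.
Slope continuity at B: θ_0 = M_B·4.867/EI, so M_B = 424.5/4.867 = 87.24 kN·m (hogging).
Span AB, ΣM about A with M_B applied at B: R_B^{AB}·7.4 = 305.7 + 87.24, so R_B^{AB} = 53.11 kN and R_A = 61.98 − 53.11 = 8.87 kN.

R_A = 8.87 kN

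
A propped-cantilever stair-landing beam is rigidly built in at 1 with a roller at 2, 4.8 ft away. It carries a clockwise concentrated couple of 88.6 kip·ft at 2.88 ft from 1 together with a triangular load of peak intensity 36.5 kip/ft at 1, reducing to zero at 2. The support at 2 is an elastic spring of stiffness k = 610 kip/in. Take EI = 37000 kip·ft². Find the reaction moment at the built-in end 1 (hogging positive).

Release the roller at 2. Primary structure: cantilever fixed at 1.
Free-end deflection of the primary structure under the applied loading (downward +):
  clockwise couple 88.6 at a = 2.88: M₀a(2L − a)/(2EI) = 857.4/EI
  triangular load, peak 36.5 at the fixed end: w₀L⁴/(30EI) = 645.9/EI
  δ_0 = 1503/EI
Tip deflection under a unit load at 2: L³/(3EI) = 36.86/EI.
With EI = 37000 kip·ft²: δ_0 = 0.040628 ft and δ_{22} = 0.000996 ft/kip.
Compatibility — the spring shortens by R_2/k under the reaction it provides: δ_0 − R_2·δ_{22} = R_2/k. With 1/k = 1/(610×12) ft/kip = 0.000137 ft/kip, R_2 = δ_0 / (δ_{22} + 1/k) = 0.040628 / (0.000996 + 0.000137) = 35.86 kip.
Moment equilibrium about 1: M_1 = Σ(load moments about 1) − R_2·L = 228.8 − 35.86×4.8 = 56.63 kip·ft.

M_1 = 56.63 kip·ft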